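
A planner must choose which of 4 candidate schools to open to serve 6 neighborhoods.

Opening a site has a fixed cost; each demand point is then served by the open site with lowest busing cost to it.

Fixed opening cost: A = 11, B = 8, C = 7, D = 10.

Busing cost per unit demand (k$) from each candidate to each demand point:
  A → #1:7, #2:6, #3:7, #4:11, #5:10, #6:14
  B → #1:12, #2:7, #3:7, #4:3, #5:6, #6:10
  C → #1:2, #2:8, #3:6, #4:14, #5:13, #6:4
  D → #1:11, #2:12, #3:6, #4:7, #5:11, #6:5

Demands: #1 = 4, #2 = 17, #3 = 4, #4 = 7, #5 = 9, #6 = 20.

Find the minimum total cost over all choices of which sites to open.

315

Open {A, B, C}: assign each demand point to its cheapest open site.
  #1→C 4×2=8, #2→A 17×6=102, #3→C 4×6=24, #4→B 7×3=21, #5→B 9×6=54, #6→C 20×4=80
  busing cost 289, fixed 26 → total 315.
Compare {B, C}: busing cost 306 + fixed 15 = 321.
Compare {A, B, C, D}: busing cost 289 + fixed 36 = 325.
Compare {B, C, D}: busing cost 306 + fixed 25 = 331.
All other subsets cost ≥ 321. Minimum total cost: 315.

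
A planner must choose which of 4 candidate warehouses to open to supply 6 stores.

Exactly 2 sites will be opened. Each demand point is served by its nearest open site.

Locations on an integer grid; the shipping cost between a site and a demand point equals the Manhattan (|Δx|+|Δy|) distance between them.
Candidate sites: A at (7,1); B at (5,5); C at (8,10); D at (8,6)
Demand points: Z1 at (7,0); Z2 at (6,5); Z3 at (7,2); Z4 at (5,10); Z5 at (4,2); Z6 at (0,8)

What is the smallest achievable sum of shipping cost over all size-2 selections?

Open {A, B}.
  Z1→A 1, Z2→B 1, Z3→A 1, Z4→B 5, Z5→A 4, Z6→B 8  ⇒ total 20.
Compare {A, C}: total 24.
Compare {A, D}: total 26.
No size-2 selection does better; minimum is 20.

20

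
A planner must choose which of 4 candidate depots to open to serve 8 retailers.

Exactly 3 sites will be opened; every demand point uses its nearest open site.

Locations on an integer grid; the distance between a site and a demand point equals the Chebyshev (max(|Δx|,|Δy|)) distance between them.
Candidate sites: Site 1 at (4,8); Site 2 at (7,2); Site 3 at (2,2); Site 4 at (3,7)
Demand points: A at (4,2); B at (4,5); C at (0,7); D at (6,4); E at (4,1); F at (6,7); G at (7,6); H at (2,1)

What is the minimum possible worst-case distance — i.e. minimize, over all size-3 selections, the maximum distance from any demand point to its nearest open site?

Open {Site 1, Site 3, Site 4}.
  Farthest demand point is C at distance 3 (to Site 4); all others are ≤ 3.
With {Site 1, Site 2, Site 3} the worst case is 4.
With {Site 2, Site 3, Site 4} the worst case is 4.
No size-3 selection achieves below 3.

3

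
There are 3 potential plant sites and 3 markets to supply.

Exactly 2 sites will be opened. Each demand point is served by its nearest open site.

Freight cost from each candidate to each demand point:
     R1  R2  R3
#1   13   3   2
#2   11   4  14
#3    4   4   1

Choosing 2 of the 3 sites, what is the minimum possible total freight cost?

Open {#1, #3}.
  R1→#3 4, R2→#1 3, R3→#3 1  ⇒ total 8.
Compare {#2, #3}: total 9.
Compare {#1, #2}: total 16.

8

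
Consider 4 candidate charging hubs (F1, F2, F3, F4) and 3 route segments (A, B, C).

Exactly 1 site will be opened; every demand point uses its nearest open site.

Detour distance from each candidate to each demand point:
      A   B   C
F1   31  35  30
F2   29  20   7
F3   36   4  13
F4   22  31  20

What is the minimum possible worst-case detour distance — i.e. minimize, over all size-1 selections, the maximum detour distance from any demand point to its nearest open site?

Open {F2}.
  Farthest demand point is A at detour distance 29 (to F2); all others are ≤ 29.
With {F4} the worst case is 31.
With {F1} the worst case is 35.
No size-1 selection achieves below 29.

29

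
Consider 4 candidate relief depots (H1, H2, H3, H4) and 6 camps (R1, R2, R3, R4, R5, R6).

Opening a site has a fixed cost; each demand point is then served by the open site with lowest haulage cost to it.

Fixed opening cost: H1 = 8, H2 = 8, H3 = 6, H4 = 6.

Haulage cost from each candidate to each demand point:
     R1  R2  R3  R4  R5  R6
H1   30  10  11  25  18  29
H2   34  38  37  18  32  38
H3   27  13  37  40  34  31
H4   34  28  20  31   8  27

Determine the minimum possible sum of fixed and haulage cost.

Open {H1, H4}: assign each demand point to its cheapest open site.
  R1→H1 30, R2→H1 10, R3→H1 11, R4→H1 25, R5→H4 8, R6→H4 27
  haulage cost 111, fixed 14 → total 125.
Compare {H1, H2, H4}: haulage cost 104 + fixed 22 = 126.
Compare {H1, H3, H4}: haulage cost 108 + fixed 20 = 128.
Compare {H1, H2, H3, H4}: haulage cost 101 + fixed 28 = 129.
All other subsets cost ≥ 126. Minimum total cost: 125.

125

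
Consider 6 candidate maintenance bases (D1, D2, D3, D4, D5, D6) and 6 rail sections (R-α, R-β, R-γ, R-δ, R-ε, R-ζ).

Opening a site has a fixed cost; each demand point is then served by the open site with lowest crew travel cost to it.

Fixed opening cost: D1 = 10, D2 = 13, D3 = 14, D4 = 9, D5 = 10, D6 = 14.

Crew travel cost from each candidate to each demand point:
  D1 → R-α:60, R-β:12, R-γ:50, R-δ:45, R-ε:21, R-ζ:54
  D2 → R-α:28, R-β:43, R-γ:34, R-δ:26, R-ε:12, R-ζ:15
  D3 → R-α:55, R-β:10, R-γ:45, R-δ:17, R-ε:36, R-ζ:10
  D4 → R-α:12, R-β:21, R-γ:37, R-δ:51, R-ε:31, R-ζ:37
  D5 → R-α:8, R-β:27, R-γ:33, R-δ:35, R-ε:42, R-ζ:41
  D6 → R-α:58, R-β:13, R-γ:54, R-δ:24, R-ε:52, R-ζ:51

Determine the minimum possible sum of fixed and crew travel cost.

127

Open {D2, D3, D5}: assign each demand point to its cheapest open site.
  R-α→D5 8, R-β→D3 10, R-γ→D5 33, R-δ→D3 17, R-ε→D2 12, R-ζ→D3 10
  crew travel cost 90, fixed 37 → total 127.
Compare {D2, D3, D4}: crew travel cost 95 + fixed 36 = 131.
Compare {D1, D3, D5}: crew travel cost 99 + fixed 34 = 133.
Compare {D2, D3, D4, D5}: crew travel cost 90 + fixed 46 = 136.
All other subsets cost ≥ 131. Minimum total cost: 127.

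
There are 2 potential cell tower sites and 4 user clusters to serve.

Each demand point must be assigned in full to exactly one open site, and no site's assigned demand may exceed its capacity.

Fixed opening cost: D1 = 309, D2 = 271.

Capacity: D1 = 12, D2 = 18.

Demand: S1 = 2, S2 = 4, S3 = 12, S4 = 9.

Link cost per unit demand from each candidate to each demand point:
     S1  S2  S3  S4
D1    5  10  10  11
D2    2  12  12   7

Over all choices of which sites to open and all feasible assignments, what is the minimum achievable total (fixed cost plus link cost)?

815

Open {D1, D2}; cheapest assignment that respects the capacities:
  D1 (cap 12, load 12): S3 — cost 12×10 = 120
  D2 (cap 18, load 15): S1, S2, S4 — cost 2×2 + 4×12 + 9×7 = 115
  Shipping 235, fixed 580 → total 815.
  Any other capacity-feasible assignment to {D1, D2} ships for at least 235.
Total demand is 27 and no other set of sites has combined capacity ≥ 27, so {D1, D2} is the only feasible choice of open sites. Minimum: 815.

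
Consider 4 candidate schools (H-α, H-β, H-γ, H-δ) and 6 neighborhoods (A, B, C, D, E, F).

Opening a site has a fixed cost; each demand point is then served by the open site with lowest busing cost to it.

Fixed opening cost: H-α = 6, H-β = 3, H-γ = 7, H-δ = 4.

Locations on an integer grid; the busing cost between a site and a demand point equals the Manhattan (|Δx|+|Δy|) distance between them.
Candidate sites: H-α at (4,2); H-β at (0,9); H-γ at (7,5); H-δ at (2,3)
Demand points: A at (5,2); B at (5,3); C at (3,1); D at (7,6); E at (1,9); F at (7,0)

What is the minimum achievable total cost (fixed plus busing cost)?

27

Open {H-α, H-β}: assign each demand point to its cheapest open site.
  A→H-α 1, B→H-α 2, C→H-α 2, D→H-α 7, E→H-β 1, F→H-α 5
  busing cost 18, fixed 9 → total 27.
Compare {H-α, H-β, H-γ}: busing cost 12 + fixed 16 = 28.
Compare {H-α, H-β, H-δ}: busing cost 18 + fixed 13 = 31.
Compare {H-β, H-γ, H-δ}: busing cost 17 + fixed 14 = 31.
All other subsets cost ≥ 28. Minimum total cost: 27.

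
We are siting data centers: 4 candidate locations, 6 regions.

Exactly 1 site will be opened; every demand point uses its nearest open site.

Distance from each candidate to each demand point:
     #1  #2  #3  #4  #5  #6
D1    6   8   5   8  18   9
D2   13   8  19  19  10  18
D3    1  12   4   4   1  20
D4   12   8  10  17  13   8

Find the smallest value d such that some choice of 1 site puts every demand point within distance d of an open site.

17

Open {D4}.
  Farthest demand point is #4 at distance 17 (to D4); all others are ≤ 17.
With {D1} the worst case is 18.
With {D2} the worst case is 19.
No size-1 selection achieves below 17.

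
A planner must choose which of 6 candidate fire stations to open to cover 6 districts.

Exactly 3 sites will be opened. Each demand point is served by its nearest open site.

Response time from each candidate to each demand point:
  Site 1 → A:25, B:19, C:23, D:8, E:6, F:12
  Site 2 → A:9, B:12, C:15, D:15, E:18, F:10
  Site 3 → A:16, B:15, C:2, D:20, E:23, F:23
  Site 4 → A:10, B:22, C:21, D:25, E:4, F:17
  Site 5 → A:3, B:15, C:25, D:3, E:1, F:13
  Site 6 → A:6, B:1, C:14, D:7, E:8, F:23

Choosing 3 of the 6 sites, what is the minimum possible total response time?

23

Open {Site 3, Site 5, Site 6}.
  A→Site 5 3, B→Site 6 1, C→Site 3 2, D→Site 5 3, E→Site 5 1, F→Site 5 13  ⇒ total 23.
Compare {Site 2, Site 3, Site 5}: total 31.
Compare {Site 2, Site 5, Site 6}: total 32.
No size-3 selection does better; minimum is 23.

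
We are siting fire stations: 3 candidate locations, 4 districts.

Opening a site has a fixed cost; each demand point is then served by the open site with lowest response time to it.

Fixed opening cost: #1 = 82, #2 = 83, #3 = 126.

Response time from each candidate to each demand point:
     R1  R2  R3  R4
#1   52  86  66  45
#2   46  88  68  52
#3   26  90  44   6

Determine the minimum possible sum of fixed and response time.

292

Open {#3}: assign each demand point to its cheapest open site.
  R1→#3 26, R2→#3 90, R3→#3 44, R4→#3 6
  response time 166, fixed 126 → total 292.
Compare {#1}: response time 249 + fixed 82 = 331.
Compare {#2}: response time 254 + fixed 83 = 337.
Compare {#1, #3}: response time 162 + fixed 208 = 370.
All other subsets cost ≥ 331. Minimum total cost: 292.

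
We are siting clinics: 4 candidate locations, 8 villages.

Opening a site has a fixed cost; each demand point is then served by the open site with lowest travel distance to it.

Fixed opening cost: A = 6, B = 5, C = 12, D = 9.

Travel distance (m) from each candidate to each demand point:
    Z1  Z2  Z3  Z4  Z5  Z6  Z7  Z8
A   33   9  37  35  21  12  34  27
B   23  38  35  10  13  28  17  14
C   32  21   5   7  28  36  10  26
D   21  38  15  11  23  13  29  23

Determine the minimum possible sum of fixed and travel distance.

116

Open {A, B, C}: assign each demand point to its cheapest open site.
  Z1→B 23, Z2→A 9, Z3→C 5, Z4→C 7, Z5→B 13, Z6→A 12, Z7→C 10, Z8→B 14
  travel distance 93, fixed 23 → total 116.
Compare {A, B, C, D}: travel distance 91 + fixed 32 = 123.
Compare {B, C, D}: travel distance 104 + fixed 26 = 130.
Compare {A, B, D}: travel distance 111 + fixed 20 = 131.
All other subsets cost ≥ 123. Minimum total cost: 116.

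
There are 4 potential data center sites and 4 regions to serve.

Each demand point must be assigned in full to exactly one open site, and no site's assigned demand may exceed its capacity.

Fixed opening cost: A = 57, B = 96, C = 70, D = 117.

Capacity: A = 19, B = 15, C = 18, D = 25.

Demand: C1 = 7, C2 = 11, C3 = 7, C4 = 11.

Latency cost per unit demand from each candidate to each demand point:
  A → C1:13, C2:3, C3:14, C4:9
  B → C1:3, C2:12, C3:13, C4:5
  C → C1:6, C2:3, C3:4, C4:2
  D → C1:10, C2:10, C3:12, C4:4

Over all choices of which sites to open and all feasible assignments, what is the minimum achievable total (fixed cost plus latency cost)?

Open {A, C}; cheapest assignment that respects the capacities:
  A (cap 19, load 18): C1, C2 — cost 7×13 + 11×3 = 124
  C (cap 18, load 18): C3, C4 — cost 7×4 + 11×2 = 50
  Shipping 174, fixed 127 → total 301.
  Any other capacity-feasible assignment to {A, C} ships for at least 174.
Compare {A, B, C}: its best feasible assignment gives total 327.
Compare {C, D}: its best feasible assignment gives total 362.
Every other set of open sites that can feasibly serve all demand totals ≥ 327 even under its best assignment. Minimum: 301.

301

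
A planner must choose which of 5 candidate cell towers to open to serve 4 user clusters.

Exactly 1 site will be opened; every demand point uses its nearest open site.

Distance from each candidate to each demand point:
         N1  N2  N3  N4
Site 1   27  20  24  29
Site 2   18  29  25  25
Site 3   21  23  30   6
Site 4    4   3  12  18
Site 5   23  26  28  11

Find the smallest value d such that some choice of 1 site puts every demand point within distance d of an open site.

18

Open {Site 4}.
  Farthest demand point is N4 at distance 18 (to Site 4); all others are ≤ 18.
With {Site 5} the worst case is 28.
With {Site 1} the worst case is 29.
No size-1 selection achieves below 18.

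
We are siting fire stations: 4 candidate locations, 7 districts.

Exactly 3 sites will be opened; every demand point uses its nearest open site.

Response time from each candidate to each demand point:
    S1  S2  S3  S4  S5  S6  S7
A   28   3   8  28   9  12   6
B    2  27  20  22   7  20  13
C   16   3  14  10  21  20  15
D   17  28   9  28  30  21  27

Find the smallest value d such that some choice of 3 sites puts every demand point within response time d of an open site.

Open {A, B, C}.
  Farthest demand point is S6 at response time 12 (to A); all others are ≤ 12.
With {A, C, D} the worst case is 16.
With {B, C, D} the worst case is 20.
No size-3 selection achieves below 12.

12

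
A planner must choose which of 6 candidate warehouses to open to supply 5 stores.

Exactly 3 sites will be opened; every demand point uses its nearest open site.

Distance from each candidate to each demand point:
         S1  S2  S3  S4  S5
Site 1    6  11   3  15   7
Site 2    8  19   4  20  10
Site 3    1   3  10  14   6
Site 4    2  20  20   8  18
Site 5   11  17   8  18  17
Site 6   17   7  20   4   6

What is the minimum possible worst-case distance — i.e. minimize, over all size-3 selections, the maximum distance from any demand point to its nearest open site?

6

Open {Site 1, Site 3, Site 6}.
  Farthest demand point is S5 at distance 6 (to Site 3); all others are ≤ 6.
With {Site 2, Site 3, Site 6} the worst case is 6.
With {Site 1, Site 2, Site 6} the worst case is 7.
No size-3 selection achieves below 6.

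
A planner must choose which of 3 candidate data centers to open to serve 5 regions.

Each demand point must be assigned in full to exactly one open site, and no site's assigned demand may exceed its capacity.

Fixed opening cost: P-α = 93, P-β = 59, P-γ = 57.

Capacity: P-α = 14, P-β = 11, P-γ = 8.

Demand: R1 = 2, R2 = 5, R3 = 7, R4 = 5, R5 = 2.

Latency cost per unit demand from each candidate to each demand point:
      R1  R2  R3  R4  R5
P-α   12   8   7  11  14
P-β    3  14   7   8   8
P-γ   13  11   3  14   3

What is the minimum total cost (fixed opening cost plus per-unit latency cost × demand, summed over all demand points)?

303

Open {P-α, P-β}; cheapest assignment that respects the capacities:
  P-α (cap 14, load 12): R2, R3 — cost 5×8 + 7×7 = 89
  P-β (cap 11, load 9): R1, R4, R5 — cost 2×3 + 5×8 + 2×8 = 62
  Shipping 151, fixed 152 → total 303.
  Any other capacity-feasible assignment to {P-α, P-β} ships for at least 151.
Compare {P-α, P-γ}: its best feasible assignment gives total 318.
Compare {P-α, P-β, P-γ}: its best feasible assignment gives total 332.
Every other set of open sites that can feasibly serve all demand totals ≥ 318 even under its best assignment. Minimum: 303.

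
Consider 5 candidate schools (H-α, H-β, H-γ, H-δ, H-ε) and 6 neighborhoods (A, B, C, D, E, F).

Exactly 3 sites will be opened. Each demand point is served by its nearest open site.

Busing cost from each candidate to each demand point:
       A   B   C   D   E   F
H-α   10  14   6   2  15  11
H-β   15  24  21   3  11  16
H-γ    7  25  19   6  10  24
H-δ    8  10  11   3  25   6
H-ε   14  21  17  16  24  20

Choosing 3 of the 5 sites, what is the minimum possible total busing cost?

Open {H-α, H-γ, H-δ}.
  A→H-γ 7, B→H-δ 10, C→H-α 6, D→H-α 2, E→H-γ 10, F→H-δ 6  ⇒ total 41.
Compare {H-α, H-β, H-δ}: total 43.
Compare {H-α, H-δ, H-ε}: total 47.
No size-3 selection does better; minimum is 41.

41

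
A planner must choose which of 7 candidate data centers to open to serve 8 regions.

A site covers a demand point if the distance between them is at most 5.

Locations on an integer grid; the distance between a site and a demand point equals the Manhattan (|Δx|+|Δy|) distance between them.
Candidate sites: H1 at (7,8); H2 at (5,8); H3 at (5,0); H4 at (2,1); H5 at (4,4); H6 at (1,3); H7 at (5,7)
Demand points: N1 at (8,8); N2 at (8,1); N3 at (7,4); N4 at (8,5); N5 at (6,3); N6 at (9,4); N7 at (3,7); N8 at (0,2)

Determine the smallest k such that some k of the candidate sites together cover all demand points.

Coverage sets (demand points within 5 of each site):
  H1: {N1, N3, N4, N7}
  H2: {N1, N7}
  H3: {N2, N5}
  H4: {N8}
  H5: {N3, N4, N5, N6, N7}
  H6: {N5, N8}
  H7: {N1, N3, N4, N5, N7}
No 3 sites suffice: every size-3 union leaves at least one demand point uncovered.
But {H1, H3, H4, H5} covers everything, so the minimum is 4.

4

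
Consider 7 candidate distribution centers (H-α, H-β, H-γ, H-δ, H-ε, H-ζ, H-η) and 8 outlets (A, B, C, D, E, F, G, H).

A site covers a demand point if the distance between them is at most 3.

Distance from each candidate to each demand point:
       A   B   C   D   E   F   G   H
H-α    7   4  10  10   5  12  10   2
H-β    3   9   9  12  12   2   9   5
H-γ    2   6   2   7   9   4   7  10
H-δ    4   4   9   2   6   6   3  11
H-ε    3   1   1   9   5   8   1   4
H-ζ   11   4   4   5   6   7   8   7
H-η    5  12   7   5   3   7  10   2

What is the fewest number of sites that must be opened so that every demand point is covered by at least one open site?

4

Coverage sets (demand points within 3 of each site):
  H-α: {H}
  H-β: {A, F}
  H-γ: {A, C}
  H-δ: {D, G}
  H-ε: {A, B, C, G}
  H-ζ: {}
  H-η: {E, H}
No 3 sites suffice: every size-3 union leaves at least one demand point uncovered.
But {H-β, H-δ, H-ε, H-η} covers everything, so the minimum is 4.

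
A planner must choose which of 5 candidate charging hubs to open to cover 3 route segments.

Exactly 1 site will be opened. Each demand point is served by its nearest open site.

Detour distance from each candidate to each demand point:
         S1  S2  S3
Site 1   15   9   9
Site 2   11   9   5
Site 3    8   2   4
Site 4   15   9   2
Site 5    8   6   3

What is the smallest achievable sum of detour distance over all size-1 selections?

14

Open {Site 3}.
  S1→Site 3 8, S2→Site 3 2, S3→Site 3 4  ⇒ total 14.
Compare {Site 5}: total 17.
Compare {Site 2}: total 25.
No size-1 selection does better; minimum is 14.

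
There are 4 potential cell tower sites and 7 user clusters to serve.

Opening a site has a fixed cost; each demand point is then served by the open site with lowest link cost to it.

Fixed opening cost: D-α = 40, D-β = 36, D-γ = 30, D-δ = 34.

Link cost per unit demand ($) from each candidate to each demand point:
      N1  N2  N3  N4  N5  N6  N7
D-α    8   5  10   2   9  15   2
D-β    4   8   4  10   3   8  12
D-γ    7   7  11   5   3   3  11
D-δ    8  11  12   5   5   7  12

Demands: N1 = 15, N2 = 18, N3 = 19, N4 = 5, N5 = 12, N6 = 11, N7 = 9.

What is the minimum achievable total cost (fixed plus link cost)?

Open {D-α, D-β, D-γ}: assign each demand point to its cheapest open site.
  N1→D-β 15×4=60, N2→D-α 18×5=90, N3→D-β 19×4=76, N4→D-α 5×2=10, N5→D-β 12×3=36, N6→D-γ 11×3=33, N7→D-α 9×2=18
  link cost 323, fixed 106 → total 429.
Compare {D-α, D-β}: link cost 378 + fixed 76 = 454.
Compare {D-α, D-β, D-γ, D-δ}: link cost 323 + fixed 140 = 463.
Compare {D-α, D-β, D-δ}: link cost 367 + fixed 110 = 477.
All other subsets cost ≥ 454. Minimum total cost: 429.

429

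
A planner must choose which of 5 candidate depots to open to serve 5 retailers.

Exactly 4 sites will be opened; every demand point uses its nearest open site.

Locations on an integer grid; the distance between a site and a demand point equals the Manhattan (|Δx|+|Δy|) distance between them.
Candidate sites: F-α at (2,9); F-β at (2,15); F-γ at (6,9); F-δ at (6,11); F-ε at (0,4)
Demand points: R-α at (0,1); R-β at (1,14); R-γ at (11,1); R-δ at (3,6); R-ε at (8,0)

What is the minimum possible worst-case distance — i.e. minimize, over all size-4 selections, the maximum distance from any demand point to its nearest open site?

13

Open {F-α, F-β, F-γ, F-δ}.
  Farthest demand point is R-γ at distance 13 (to F-γ); all others are ≤ 13.
With {F-α, F-β, F-γ, F-ε} the worst case is 13.
With {F-α, F-γ, F-δ, F-ε} the worst case is 13.
No size-4 selection achieves below 13.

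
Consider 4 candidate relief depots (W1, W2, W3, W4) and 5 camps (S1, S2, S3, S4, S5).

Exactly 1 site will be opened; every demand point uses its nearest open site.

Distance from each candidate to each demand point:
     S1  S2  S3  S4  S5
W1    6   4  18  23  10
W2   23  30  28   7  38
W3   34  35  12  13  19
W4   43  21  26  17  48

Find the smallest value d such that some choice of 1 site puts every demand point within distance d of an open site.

23

Open {W1}.
  Farthest demand point is S4 at distance 23 (to W1); all others are ≤ 23.
With {W3} the worst case is 35.
With {W2} the worst case is 38.
No size-1 selection achieves below 23.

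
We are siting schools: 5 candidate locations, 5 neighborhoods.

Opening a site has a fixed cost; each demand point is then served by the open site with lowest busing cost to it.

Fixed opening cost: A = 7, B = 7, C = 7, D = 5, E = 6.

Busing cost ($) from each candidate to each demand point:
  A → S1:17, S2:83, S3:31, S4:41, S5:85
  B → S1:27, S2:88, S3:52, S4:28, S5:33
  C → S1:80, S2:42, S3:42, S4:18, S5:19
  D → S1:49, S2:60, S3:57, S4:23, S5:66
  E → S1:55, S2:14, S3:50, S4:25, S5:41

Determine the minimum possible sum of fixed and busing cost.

Open {A, C, E}: assign each demand point to its cheapest open site.
  S1→A 17, S2→E 14, S3→A 31, S4→C 18, S5→C 19
  busing cost 99, fixed 20 → total 119.
Compare {A, C, D, E}: busing cost 99 + fixed 25 = 124.
Compare {A, B, C, E}: busing cost 99 + fixed 27 = 126.
Compare {A, B, C, D, E}: busing cost 99 + fixed 32 = 131.
All other subsets cost ≥ 124. Minimum total cost: 119.

119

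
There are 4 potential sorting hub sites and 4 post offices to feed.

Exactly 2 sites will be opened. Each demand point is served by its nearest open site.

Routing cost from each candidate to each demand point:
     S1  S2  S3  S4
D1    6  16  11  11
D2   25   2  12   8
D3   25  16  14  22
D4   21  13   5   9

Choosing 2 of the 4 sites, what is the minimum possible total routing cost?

27

Open {D1, D2}.
  S1→D1 6, S2→D2 2, S3→D1 11, S4→D2 8  ⇒ total 27.
Compare {D1, D4}: total 33.
Compare {D2, D4}: total 36.
No size-2 selection does better; minimum is 27.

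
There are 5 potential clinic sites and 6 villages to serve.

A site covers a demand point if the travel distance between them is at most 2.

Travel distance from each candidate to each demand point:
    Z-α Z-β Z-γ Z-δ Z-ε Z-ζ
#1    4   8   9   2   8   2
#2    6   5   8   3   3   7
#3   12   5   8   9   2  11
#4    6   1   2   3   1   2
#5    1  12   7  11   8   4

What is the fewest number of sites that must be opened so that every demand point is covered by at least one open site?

3

Coverage sets (demand points within 2 of each site):
  #1: {Z-δ, Z-ζ}
  #2: {}
  #3: {Z-ε}
  #4: {Z-β, Z-γ, Z-ε, Z-ζ}
  #5: {Z-α}
No 2 sites suffice: every size-2 union leaves at least one demand point uncovered.
But {#1, #4, #5} covers everything, so the minimum is 3.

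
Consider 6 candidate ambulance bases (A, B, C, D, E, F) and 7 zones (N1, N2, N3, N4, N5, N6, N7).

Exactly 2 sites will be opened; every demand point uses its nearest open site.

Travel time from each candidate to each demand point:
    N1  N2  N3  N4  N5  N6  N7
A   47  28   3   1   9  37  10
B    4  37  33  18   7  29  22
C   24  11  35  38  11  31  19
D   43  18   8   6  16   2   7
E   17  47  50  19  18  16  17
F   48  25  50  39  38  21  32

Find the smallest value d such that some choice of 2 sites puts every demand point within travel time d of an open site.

Open {B, D}.
  Farthest demand point is N2 at travel time 18 (to D); all others are ≤ 18.
With {D, E} the worst case is 18.
With {C, D} the worst case is 24.
No size-2 selection achieves below 18.

18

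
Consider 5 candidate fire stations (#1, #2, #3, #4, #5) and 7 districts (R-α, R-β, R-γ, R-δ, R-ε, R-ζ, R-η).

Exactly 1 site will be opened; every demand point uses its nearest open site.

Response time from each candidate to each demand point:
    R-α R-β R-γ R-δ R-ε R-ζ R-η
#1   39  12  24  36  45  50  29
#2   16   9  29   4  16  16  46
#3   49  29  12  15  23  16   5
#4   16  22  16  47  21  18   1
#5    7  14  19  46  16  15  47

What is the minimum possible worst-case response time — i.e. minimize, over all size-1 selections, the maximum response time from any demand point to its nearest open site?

46

Open {#2}.
  Farthest demand point is R-η at response time 46 (to #2); all others are ≤ 46.
With {#4} the worst case is 47.
With {#5} the worst case is 47.
No size-1 selection achieves below 46.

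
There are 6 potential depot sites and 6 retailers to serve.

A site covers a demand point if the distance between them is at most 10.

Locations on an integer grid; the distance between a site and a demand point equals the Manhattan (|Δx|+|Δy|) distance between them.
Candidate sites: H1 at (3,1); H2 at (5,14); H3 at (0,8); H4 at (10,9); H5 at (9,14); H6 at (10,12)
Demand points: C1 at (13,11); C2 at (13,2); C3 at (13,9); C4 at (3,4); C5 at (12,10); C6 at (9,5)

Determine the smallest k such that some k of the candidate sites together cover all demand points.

2

Coverage sets (demand points within 10 of each site):
  H1: {C4, C6}
  H2: {}
  H3: {C4}
  H4: {C1, C2, C3, C5, C6}
  H5: {C1, C3, C5, C6}
  H6: {C1, C3, C5, C6}
No single site covers all 6 demand points.
But {H1, H4} covers everything, so the minimum is 2.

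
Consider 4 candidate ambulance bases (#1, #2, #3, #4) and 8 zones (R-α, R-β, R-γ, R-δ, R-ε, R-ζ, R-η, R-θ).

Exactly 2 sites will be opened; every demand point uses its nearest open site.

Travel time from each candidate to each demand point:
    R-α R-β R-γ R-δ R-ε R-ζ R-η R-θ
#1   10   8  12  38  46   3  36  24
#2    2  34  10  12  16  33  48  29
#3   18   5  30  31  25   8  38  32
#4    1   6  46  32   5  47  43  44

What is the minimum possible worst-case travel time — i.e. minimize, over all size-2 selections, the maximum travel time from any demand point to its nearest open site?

36

Open {#1, #2}.
  Farthest demand point is R-η at travel time 36 (to #1); all others are ≤ 36.
With {#1, #3} the worst case is 36.
With {#1, #4} the worst case is 36.
No size-2 selection achieves below 36.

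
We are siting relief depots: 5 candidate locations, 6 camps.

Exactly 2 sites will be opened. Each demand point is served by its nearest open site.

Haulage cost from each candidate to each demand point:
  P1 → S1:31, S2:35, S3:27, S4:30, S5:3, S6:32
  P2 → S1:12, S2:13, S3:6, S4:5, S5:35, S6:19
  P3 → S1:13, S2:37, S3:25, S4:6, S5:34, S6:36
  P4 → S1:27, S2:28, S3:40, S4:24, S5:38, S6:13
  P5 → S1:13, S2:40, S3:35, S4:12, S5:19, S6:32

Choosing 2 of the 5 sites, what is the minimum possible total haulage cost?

Open {P1, P2}.
  S1→P2 12, S2→P2 13, S3→P2 6, S4→P2 5, S5→P1 3, S6→P2 19  ⇒ total 58.
Compare {P2, P5}: total 74.
Compare {P2, P4}: total 84.
No size-2 selection does better; minimum is 58.

58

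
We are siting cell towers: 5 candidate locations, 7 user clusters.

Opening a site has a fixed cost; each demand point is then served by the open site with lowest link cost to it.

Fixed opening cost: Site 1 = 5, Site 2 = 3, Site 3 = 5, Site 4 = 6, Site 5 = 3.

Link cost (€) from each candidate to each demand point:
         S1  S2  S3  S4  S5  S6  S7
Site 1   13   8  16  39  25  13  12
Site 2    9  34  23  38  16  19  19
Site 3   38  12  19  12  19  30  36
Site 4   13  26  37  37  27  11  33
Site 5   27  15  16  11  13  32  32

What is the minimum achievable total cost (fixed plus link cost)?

93

Open {Site 1, Site 2, Site 5}: assign each demand point to its cheapest open site.
  S1→Site 2 9, S2→Site 1 8, S3→Site 1 16, S4→Site 5 11, S5→Site 5 13, S6→Site 1 13, S7→Site 1 12
  link cost 82, fixed 11 → total 93.
Compare {Site 1, Site 5}: link cost 86 + fixed 8 = 94.
Compare {Site 1, Site 2, Site 4, Site 5}: link cost 80 + fixed 17 = 97.
Compare {Site 1, Site 4, Site 5}: link cost 84 + fixed 14 = 98.
All other subsets cost ≥ 94. Minimum total cost: 93.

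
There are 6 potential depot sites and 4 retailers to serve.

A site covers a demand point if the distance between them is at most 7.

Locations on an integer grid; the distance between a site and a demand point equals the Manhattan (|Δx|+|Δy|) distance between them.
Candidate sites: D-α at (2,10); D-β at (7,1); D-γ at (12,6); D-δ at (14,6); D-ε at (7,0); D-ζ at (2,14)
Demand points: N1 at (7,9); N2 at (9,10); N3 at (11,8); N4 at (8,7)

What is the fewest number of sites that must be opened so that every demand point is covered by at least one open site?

2

Coverage sets (demand points within 7 of each site):
  D-α: {N1, N2}
  D-β: {N4}
  D-γ: {N2, N3, N4}
  D-δ: {N3, N4}
  D-ε: {}
  D-ζ: {}
No single site covers all 4 demand points.
But {D-α, D-γ} covers everything, so the minimum is 2.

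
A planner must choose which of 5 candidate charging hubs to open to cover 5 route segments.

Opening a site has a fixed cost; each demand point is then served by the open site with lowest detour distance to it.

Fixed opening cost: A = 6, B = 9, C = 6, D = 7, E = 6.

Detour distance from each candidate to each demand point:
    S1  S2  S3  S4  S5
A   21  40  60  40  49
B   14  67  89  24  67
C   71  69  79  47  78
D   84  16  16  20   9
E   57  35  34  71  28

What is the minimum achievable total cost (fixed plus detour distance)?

91

Open {B, D}: assign each demand point to its cheapest open site.
  S1→B 14, S2→D 16, S3→D 16, S4→D 20, S5→D 9
  detour distance 75, fixed 16 → total 91.
Compare {A, D}: detour distance 82 + fixed 13 = 95.
Compare {A, B, D}: detour distance 75 + fixed 22 = 97.
Compare {B, C, D}: detour distance 75 + fixed 22 = 97.
All other subsets cost ≥ 95. Minimum total cost: 91.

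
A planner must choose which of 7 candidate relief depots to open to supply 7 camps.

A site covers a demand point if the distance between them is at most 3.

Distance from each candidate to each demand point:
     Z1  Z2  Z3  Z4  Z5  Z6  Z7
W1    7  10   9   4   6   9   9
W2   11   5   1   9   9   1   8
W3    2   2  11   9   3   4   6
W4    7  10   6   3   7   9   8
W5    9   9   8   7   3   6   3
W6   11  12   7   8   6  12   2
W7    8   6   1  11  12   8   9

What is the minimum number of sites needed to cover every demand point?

Coverage sets (demand points within 3 of each site):
  W1: {}
  W2: {Z3, Z6}
  W3: {Z1, Z2, Z5}
  W4: {Z4}
  W5: {Z5, Z7}
  W6: {Z7}
  W7: {Z3}
No 3 sites suffice: every size-3 union leaves at least one demand point uncovered.
But {W2, W3, W4, W5} covers everything, so the minimum is 4.

4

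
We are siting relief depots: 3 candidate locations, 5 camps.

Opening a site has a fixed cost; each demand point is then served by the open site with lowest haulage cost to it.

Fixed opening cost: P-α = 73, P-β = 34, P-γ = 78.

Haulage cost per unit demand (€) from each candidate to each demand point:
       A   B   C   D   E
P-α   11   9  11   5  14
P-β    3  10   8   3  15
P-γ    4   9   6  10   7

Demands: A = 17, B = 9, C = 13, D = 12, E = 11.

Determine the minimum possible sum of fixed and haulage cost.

435

Open {P-β, P-γ}: assign each demand point to its cheapest open site.
  A→P-β 17×3=51, B→P-γ 9×9=81, C→P-γ 13×6=78, D→P-β 12×3=36, E→P-γ 11×7=77
  haulage cost 323, fixed 112 → total 435.
Compare {P-β}: haulage cost 446 + fixed 34 = 480.
Compare {P-γ}: haulage cost 424 + fixed 78 = 502.
Compare {P-α, P-β, P-γ}: haulage cost 323 + fixed 185 = 508.
All other subsets cost ≥ 480. Minimum total cost: 435.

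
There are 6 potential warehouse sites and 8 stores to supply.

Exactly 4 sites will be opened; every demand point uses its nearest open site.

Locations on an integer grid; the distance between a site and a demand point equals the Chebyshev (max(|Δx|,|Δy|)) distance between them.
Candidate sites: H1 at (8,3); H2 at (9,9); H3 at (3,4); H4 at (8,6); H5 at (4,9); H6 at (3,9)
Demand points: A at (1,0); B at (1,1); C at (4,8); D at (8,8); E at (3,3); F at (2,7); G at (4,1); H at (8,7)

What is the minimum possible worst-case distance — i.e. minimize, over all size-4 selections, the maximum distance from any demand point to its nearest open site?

Open {H1, H2, H3, H4}.
  Farthest demand point is A at distance 4 (to H3); all others are ≤ 4.
With {H1, H2, H3, H5} the worst case is 4.
With {H1, H2, H3, H6} the worst case is 4.
No size-4 selection achieves below 4.

4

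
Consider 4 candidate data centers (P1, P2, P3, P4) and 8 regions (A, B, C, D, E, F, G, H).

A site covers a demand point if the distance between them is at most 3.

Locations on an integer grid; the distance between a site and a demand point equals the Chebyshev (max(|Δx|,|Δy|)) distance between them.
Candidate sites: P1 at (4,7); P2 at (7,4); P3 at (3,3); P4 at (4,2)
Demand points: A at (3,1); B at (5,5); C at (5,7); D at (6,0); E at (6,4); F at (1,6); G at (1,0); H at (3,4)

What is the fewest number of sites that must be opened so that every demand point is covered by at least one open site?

Coverage sets (demand points within 3 of each site):
  P1: {B, C, E, F, H}
  P2: {B, C, E}
  P3: {A, B, D, E, F, G, H}
  P4: {A, B, D, E, G, H}
No single site covers all 8 demand points.
But {P1, P3} covers everything, so the minimum is 2.

2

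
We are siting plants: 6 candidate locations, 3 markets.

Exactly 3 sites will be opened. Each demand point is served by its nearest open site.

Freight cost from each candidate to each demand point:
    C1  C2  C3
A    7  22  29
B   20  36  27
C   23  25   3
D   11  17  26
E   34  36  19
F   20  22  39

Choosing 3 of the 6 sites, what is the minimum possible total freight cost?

27

Open {A, C, D}.
  C1→A 7, C2→D 17, C3→C 3  ⇒ total 27.
Compare {B, C, D}: total 31.
Compare {C, D, E}: total 31.
No size-3 selection does better; minimum is 27.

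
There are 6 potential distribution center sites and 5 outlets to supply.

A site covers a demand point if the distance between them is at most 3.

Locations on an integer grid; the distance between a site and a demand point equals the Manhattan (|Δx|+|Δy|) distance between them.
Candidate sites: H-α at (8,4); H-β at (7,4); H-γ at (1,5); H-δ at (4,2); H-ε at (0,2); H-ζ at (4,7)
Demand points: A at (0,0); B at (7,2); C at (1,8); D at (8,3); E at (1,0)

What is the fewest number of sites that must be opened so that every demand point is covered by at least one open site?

Coverage sets (demand points within 3 of each site):
  H-α: {B, D}
  H-β: {B, D}
  H-γ: {C}
  H-δ: {B}
  H-ε: {A, E}
  H-ζ: {}
No 2 sites suffice: every size-2 union leaves at least one demand point uncovered.
But {H-α, H-γ, H-ε} covers everything, so the minimum is 3.

3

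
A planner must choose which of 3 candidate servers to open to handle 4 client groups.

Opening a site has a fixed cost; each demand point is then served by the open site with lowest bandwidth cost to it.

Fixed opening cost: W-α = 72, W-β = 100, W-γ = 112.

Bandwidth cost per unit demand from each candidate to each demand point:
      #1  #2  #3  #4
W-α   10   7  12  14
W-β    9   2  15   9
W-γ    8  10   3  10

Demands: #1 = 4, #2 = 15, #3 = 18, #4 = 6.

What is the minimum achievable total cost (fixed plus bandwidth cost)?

382

Open {W-β, W-γ}: assign each demand point to its cheapest open site.
  #1→W-γ 4×8=32, #2→W-β 15×2=30, #3→W-γ 18×3=54, #4→W-β 6×9=54
  bandwidth cost 170, fixed 212 → total 382.
Compare {W-γ}: bandwidth cost 296 + fixed 112 = 408.
Compare {W-α, W-γ}: bandwidth cost 251 + fixed 184 = 435.
Compare {W-α, W-β, W-γ}: bandwidth cost 170 + fixed 284 = 454.
All other subsets cost ≥ 408. Minimum total cost: 382.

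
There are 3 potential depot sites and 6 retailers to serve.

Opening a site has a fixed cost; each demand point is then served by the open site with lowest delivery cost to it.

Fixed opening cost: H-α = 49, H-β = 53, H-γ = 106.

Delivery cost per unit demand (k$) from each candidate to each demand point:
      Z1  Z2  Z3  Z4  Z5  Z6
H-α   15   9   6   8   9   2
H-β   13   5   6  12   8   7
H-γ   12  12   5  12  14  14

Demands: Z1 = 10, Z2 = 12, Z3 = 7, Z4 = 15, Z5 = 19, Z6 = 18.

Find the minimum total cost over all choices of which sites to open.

Open {H-α, H-β}: assign each demand point to its cheapest open site.
  Z1→H-β 10×13=130, Z2→H-β 12×5=60, Z3→H-α 7×6=42, Z4→H-α 15×8=120, Z5→H-β 19×8=152, Z6→H-α 18×2=36
  delivery cost 540, fixed 102 → total 642.
Compare {H-α}: delivery cost 627 + fixed 49 = 676.
Compare {H-α, H-β, H-γ}: delivery cost 523 + fixed 208 = 731.
Compare {H-β}: delivery cost 690 + fixed 53 = 743.
All other subsets cost ≥ 676. Minimum total cost: 642.

642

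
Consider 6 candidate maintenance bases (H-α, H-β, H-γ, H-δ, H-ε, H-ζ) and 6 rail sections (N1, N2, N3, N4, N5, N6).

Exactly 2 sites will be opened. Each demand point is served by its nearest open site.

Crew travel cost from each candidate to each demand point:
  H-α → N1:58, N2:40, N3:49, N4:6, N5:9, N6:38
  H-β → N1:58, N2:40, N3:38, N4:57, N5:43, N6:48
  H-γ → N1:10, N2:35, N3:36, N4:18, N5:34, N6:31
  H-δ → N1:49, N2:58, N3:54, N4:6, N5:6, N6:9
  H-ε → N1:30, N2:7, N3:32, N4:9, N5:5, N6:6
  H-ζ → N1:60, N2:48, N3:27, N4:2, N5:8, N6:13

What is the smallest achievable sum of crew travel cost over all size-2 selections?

Open {H-γ, H-ε}.
  N1→H-γ 10, N2→H-ε 7, N3→H-ε 32, N4→H-ε 9, N5→H-ε 5, N6→H-ε 6  ⇒ total 69.
Compare {H-ε, H-ζ}: total 77.
Compare {H-α, H-ε}: total 86.
No size-2 selection does better; minimum is 69.

69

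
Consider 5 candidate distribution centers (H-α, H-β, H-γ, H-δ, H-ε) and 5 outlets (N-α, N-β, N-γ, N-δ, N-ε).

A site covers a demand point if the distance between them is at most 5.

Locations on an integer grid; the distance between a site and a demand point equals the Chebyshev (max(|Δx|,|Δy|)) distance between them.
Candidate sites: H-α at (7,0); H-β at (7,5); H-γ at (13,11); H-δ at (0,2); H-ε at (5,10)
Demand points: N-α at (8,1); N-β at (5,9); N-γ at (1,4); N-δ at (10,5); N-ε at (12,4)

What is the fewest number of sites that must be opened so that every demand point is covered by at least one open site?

2

Coverage sets (demand points within 5 of each site):
  H-α: {N-α, N-δ, N-ε}
  H-β: {N-α, N-β, N-δ, N-ε}
  H-γ: {}
  H-δ: {N-γ}
  H-ε: {N-β, N-δ}
No single site covers all 5 demand points.
But {H-β, H-δ} covers everything, so the minimum is 2.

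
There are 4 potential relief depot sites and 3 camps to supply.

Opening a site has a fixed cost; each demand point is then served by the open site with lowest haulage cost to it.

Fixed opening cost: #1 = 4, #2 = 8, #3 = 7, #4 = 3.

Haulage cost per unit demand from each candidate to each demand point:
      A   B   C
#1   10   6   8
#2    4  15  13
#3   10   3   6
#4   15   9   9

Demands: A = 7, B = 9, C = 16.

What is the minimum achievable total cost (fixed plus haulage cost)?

166

Open {#2, #3}: assign each demand point to its cheapest open site.
  A→#2 7×4=28, B→#3 9×3=27, C→#3 16×6=96
  haulage cost 151, fixed 15 → total 166.
Compare {#2, #3, #4}: haulage cost 151 + fixed 18 = 169.
Compare {#1, #2, #3}: haulage cost 151 + fixed 19 = 170.
Compare {#1, #2, #3, #4}: haulage cost 151 + fixed 22 = 173.
All other subsets cost ≥ 169. Minimum total cost: 166.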